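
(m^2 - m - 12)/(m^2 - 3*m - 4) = (m + 3)/(m + 1)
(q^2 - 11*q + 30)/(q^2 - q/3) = 3*(q^2 - 11*q + 30)/(q*(3*q - 1))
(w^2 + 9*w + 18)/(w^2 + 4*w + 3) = (w + 6)/(w + 1)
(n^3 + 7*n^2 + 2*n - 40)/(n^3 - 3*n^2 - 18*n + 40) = (n + 5)/(n - 5)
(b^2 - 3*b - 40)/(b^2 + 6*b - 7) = (b^2 - 3*b - 40)/(b^2 + 6*b - 7)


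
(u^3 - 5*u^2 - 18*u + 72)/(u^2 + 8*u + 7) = (u^3 - 5*u^2 - 18*u + 72)/(u^2 + 8*u + 7)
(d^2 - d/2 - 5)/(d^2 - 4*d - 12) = (d - 5/2)/(d - 6)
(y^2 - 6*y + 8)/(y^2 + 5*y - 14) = (y - 4)/(y + 7)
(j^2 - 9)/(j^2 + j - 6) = (j - 3)/(j - 2)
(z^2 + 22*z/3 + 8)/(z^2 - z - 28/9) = 3*(z + 6)/(3*z - 7)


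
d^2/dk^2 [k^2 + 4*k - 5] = 2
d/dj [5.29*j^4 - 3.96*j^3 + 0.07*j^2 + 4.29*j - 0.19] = 21.16*j^3 - 11.88*j^2 + 0.14*j + 4.29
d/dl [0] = 0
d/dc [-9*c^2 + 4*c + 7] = 4 - 18*c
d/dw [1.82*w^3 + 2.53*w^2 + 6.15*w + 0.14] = 5.46*w^2 + 5.06*w + 6.15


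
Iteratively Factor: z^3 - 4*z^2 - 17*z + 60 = (z + 4)*(z^2 - 8*z + 15) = (z - 3)*(z + 4)*(z - 5)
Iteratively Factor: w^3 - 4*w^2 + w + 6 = (w - 2)*(w^2 - 2*w - 3) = (w - 3)*(w - 2)*(w + 1)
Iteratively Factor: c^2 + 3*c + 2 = (c + 2)*(c + 1)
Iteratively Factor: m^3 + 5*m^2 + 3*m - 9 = (m + 3)*(m^2 + 2*m - 3) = (m + 3)^2*(m - 1)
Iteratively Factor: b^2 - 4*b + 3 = (b - 1)*(b - 3)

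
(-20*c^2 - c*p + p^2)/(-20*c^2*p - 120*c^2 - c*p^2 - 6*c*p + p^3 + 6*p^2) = 1/(p + 6)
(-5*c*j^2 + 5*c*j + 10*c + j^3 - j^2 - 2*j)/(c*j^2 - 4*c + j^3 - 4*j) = (-5*c*j - 5*c + j^2 + j)/(c*j + 2*c + j^2 + 2*j)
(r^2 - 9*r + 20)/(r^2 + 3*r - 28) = (r - 5)/(r + 7)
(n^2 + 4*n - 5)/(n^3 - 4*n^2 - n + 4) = (n + 5)/(n^2 - 3*n - 4)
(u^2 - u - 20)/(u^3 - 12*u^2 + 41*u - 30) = (u + 4)/(u^2 - 7*u + 6)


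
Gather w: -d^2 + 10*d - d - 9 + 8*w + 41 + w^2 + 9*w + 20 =-d^2 + 9*d + w^2 + 17*w + 52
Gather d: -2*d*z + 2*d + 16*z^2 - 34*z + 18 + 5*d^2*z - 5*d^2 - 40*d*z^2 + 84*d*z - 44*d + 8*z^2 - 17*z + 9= d^2*(5*z - 5) + d*(-40*z^2 + 82*z - 42) + 24*z^2 - 51*z + 27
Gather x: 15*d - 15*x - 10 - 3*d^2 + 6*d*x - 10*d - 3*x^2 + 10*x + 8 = -3*d^2 + 5*d - 3*x^2 + x*(6*d - 5) - 2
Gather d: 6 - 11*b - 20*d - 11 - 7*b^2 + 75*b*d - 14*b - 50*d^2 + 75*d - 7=-7*b^2 - 25*b - 50*d^2 + d*(75*b + 55) - 12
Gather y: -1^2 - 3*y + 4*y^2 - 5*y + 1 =4*y^2 - 8*y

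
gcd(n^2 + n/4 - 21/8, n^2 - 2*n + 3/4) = n - 3/2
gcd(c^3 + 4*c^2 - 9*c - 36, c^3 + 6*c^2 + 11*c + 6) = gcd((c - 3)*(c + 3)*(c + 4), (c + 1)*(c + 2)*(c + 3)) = c + 3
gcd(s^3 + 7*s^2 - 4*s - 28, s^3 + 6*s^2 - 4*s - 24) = s^2 - 4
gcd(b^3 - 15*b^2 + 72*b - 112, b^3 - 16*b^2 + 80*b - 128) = b^2 - 8*b + 16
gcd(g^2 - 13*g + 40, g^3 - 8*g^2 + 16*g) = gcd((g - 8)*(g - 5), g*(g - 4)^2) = 1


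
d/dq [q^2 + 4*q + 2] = 2*q + 4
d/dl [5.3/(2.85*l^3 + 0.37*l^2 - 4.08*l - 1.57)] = (-45.315*l^2 - 3.922*l + 21.624)/(2.85*l^3 + 0.37*l^2 - 4.08*l - 1.57)^2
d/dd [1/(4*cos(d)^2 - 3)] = 8*sin(d)*cos(d)/(4*cos(d)^2 - 3)^2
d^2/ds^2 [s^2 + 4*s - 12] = 2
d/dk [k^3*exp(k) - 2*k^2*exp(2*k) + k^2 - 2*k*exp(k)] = k^3*exp(k) - 4*k^2*exp(2*k) + 3*k^2*exp(k) - 4*k*exp(2*k) - 2*k*exp(k) + 2*k - 2*exp(k)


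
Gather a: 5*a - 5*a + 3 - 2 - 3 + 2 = 0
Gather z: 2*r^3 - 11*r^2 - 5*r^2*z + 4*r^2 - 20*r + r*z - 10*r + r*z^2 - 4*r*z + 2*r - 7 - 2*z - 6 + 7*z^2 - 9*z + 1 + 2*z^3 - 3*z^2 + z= 2*r^3 - 7*r^2 - 28*r + 2*z^3 + z^2*(r + 4) + z*(-5*r^2 - 3*r - 10) - 12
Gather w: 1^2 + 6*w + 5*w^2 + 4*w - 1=5*w^2 + 10*w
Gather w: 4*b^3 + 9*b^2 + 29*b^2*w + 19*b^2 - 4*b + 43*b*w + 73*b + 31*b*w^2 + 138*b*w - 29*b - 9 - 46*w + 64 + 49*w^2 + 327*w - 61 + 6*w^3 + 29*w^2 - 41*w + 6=4*b^3 + 28*b^2 + 40*b + 6*w^3 + w^2*(31*b + 78) + w*(29*b^2 + 181*b + 240)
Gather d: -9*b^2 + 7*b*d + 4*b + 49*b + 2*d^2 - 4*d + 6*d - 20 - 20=-9*b^2 + 53*b + 2*d^2 + d*(7*b + 2) - 40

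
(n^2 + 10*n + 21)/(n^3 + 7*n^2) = (n + 3)/n^2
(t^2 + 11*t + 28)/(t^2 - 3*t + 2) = (t^2 + 11*t + 28)/(t^2 - 3*t + 2)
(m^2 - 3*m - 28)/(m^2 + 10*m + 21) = (m^2 - 3*m - 28)/(m^2 + 10*m + 21)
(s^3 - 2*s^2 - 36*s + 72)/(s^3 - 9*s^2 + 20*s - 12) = (s + 6)/(s - 1)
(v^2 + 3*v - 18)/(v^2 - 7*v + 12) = (v + 6)/(v - 4)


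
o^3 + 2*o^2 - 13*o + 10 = (o - 2)*(o - 1)*(o + 5)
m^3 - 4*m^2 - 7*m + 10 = (m - 5)*(m - 1)*(m + 2)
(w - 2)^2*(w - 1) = w^3 - 5*w^2 + 8*w - 4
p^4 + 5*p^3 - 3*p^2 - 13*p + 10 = (p - 1)^2*(p + 2)*(p + 5)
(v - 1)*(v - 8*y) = v^2 - 8*v*y - v + 8*y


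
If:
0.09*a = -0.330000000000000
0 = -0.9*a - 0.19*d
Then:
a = -3.67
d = 17.37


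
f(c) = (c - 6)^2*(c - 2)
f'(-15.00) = 1155.00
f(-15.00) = -7497.00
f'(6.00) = 0.00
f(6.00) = 0.00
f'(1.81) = 19.15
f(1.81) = -3.34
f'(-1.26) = 100.04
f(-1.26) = -171.83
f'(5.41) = -3.68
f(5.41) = 1.19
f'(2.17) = 13.37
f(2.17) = 2.49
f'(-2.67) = 156.15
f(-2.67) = -351.04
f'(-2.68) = 156.59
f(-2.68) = -352.60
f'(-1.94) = 125.61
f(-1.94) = -248.39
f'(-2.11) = 132.44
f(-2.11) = -270.32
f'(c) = (c - 6)^2 + (c - 2)*(2*c - 12)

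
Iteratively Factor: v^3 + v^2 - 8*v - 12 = (v + 2)*(v^2 - v - 6) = (v + 2)^2*(v - 3)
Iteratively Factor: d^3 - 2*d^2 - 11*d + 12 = (d - 1)*(d^2 - d - 12) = (d - 4)*(d - 1)*(d + 3)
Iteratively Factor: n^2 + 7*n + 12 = (n + 4)*(n + 3)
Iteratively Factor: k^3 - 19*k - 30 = (k + 2)*(k^2 - 2*k - 15) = (k - 5)*(k + 2)*(k + 3)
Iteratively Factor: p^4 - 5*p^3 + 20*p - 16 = (p - 1)*(p^3 - 4*p^2 - 4*p + 16) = (p - 1)*(p + 2)*(p^2 - 6*p + 8) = (p - 4)*(p - 1)*(p + 2)*(p - 2)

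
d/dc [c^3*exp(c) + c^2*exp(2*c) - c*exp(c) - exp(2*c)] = (c^3 + 2*c^2*exp(c) + 3*c^2 + 2*c*exp(c) - c - 2*exp(c) - 1)*exp(c)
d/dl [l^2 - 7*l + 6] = 2*l - 7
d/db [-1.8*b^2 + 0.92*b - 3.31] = 0.92 - 3.6*b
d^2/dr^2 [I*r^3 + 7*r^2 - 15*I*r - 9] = 6*I*r + 14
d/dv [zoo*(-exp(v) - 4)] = zoo*exp(v)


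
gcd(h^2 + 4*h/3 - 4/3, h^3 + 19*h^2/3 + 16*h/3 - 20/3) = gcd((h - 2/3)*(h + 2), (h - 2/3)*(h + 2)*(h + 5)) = h^2 + 4*h/3 - 4/3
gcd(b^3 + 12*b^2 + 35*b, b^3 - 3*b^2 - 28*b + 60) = b + 5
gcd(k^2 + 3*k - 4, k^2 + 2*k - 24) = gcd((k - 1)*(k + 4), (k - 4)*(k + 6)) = 1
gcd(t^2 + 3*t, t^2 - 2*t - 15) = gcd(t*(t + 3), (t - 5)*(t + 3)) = t + 3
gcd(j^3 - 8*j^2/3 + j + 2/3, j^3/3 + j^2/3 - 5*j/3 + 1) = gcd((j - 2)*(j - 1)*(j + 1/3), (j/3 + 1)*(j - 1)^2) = j - 1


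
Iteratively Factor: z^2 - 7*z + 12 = (z - 3)*(z - 4)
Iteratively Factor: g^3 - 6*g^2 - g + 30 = (g - 5)*(g^2 - g - 6) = (g - 5)*(g + 2)*(g - 3)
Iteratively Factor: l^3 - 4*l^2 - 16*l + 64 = (l - 4)*(l^2 - 16) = (l - 4)*(l + 4)*(l - 4)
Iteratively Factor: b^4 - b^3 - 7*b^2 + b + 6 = (b + 2)*(b^3 - 3*b^2 - b + 3) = (b - 1)*(b + 2)*(b^2 - 2*b - 3) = (b - 3)*(b - 1)*(b + 2)*(b + 1)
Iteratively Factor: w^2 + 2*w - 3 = (w + 3)*(w - 1)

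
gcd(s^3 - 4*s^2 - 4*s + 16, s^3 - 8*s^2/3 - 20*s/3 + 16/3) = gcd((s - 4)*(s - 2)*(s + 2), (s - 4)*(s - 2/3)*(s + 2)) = s^2 - 2*s - 8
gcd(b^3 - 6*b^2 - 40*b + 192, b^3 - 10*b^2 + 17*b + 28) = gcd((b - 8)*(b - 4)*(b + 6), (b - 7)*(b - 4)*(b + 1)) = b - 4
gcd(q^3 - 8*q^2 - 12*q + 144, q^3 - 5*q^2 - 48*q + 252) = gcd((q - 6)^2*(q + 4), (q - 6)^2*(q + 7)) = q^2 - 12*q + 36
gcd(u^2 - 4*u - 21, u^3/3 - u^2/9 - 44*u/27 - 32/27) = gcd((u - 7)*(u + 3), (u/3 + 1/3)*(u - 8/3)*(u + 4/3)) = 1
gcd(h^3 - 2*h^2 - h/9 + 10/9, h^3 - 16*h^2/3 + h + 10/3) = h^2 - h/3 - 2/3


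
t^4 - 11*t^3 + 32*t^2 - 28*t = t*(t - 7)*(t - 2)^2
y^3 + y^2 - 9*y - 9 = (y - 3)*(y + 1)*(y + 3)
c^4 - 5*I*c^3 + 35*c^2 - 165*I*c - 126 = (c - 7*I)*(c - 3*I)*(c - I)*(c + 6*I)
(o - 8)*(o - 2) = o^2 - 10*o + 16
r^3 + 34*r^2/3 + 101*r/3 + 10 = (r + 1/3)*(r + 5)*(r + 6)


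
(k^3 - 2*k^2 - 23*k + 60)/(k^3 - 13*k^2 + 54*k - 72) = (k + 5)/(k - 6)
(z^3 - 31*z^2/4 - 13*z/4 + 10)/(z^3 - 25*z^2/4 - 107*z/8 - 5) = 2*(z - 1)/(2*z + 1)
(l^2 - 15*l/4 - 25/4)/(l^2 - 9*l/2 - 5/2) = (4*l + 5)/(2*(2*l + 1))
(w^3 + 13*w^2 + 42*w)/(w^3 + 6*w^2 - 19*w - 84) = w*(w + 6)/(w^2 - w - 12)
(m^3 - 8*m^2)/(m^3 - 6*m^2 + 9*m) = m*(m - 8)/(m^2 - 6*m + 9)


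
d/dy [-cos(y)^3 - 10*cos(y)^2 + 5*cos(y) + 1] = (3*cos(y)^2 + 20*cos(y) - 5)*sin(y)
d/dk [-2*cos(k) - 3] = 2*sin(k)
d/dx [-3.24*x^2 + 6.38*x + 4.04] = 6.38 - 6.48*x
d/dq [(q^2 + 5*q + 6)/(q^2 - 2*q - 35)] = (-7*q^2 - 82*q - 163)/(q^4 - 4*q^3 - 66*q^2 + 140*q + 1225)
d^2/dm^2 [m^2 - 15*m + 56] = 2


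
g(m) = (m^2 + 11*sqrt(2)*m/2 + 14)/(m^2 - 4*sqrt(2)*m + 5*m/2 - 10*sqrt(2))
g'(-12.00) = -0.03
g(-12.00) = 0.39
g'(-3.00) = 0.25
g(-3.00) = -0.08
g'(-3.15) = 0.09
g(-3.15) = -0.10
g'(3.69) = -2.85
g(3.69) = -4.63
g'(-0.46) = -0.27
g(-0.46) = -0.85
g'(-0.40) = -0.28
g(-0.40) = -0.87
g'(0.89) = -0.48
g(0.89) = -1.34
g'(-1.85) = 0.04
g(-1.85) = -0.62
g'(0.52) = -0.41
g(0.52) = -1.18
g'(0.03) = -0.33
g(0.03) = -1.00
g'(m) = (2*m + 11*sqrt(2)/2)/(m^2 - 4*sqrt(2)*m + 5*m/2 - 10*sqrt(2)) + (-2*m - 5/2 + 4*sqrt(2))*(m^2 + 11*sqrt(2)*m/2 + 14)/(m^2 - 4*sqrt(2)*m + 5*m/2 - 10*sqrt(2))^2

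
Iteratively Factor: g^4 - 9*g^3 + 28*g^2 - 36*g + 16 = (g - 2)*(g^3 - 7*g^2 + 14*g - 8) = (g - 2)^2*(g^2 - 5*g + 4) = (g - 4)*(g - 2)^2*(g - 1)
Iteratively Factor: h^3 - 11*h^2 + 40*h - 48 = (h - 4)*(h^2 - 7*h + 12) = (h - 4)^2*(h - 3)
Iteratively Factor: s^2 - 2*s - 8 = (s - 4)*(s + 2)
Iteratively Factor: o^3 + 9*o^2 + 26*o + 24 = (o + 3)*(o^2 + 6*o + 8) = (o + 3)*(o + 4)*(o + 2)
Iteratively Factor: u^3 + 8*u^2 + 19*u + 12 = (u + 1)*(u^2 + 7*u + 12) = (u + 1)*(u + 4)*(u + 3)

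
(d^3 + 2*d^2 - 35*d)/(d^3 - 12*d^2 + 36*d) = (d^2 + 2*d - 35)/(d^2 - 12*d + 36)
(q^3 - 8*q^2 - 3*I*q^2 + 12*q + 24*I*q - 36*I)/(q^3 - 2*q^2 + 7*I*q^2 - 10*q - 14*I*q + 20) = (q^2 - 3*q*(2 + I) + 18*I)/(q^2 + 7*I*q - 10)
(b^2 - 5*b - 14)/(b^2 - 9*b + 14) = (b + 2)/(b - 2)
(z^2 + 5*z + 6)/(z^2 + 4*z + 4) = (z + 3)/(z + 2)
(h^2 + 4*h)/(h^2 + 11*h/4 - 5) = 4*h/(4*h - 5)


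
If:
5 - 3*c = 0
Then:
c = 5/3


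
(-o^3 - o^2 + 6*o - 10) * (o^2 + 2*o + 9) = -o^5 - 3*o^4 - 5*o^3 - 7*o^2 + 34*o - 90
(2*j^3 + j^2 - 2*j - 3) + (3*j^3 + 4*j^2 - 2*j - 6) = 5*j^3 + 5*j^2 - 4*j - 9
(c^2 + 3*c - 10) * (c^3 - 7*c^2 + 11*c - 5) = c^5 - 4*c^4 - 20*c^3 + 98*c^2 - 125*c + 50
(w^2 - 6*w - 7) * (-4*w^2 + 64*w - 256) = -4*w^4 + 88*w^3 - 612*w^2 + 1088*w + 1792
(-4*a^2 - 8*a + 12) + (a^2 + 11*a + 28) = -3*a^2 + 3*a + 40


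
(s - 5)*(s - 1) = s^2 - 6*s + 5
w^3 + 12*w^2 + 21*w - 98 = (w - 2)*(w + 7)^2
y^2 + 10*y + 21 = (y + 3)*(y + 7)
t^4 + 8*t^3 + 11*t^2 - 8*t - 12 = (t - 1)*(t + 1)*(t + 2)*(t + 6)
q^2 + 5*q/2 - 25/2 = (q - 5/2)*(q + 5)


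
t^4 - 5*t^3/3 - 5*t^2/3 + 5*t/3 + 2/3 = (t - 2)*(t - 1)*(t + 1/3)*(t + 1)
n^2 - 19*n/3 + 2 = (n - 6)*(n - 1/3)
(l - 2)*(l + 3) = l^2 + l - 6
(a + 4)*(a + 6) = a^2 + 10*a + 24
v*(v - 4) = v^2 - 4*v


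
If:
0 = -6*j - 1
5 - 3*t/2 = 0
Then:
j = -1/6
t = 10/3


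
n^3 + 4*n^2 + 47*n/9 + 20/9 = (n + 1)*(n + 4/3)*(n + 5/3)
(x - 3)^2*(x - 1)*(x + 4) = x^4 - 3*x^3 - 13*x^2 + 51*x - 36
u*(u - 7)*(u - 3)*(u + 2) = u^4 - 8*u^3 + u^2 + 42*u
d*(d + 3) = d^2 + 3*d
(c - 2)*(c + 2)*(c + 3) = c^3 + 3*c^2 - 4*c - 12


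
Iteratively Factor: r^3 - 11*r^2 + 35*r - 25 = (r - 5)*(r^2 - 6*r + 5) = (r - 5)*(r - 1)*(r - 5)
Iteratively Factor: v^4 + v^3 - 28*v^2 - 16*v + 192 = (v + 4)*(v^3 - 3*v^2 - 16*v + 48) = (v - 3)*(v + 4)*(v^2 - 16) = (v - 4)*(v - 3)*(v + 4)*(v + 4)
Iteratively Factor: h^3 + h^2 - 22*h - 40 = (h + 4)*(h^2 - 3*h - 10) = (h - 5)*(h + 4)*(h + 2)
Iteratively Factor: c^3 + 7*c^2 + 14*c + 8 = (c + 2)*(c^2 + 5*c + 4) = (c + 1)*(c + 2)*(c + 4)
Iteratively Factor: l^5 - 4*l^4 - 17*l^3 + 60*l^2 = (l)*(l^4 - 4*l^3 - 17*l^2 + 60*l) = l^2*(l^3 - 4*l^2 - 17*l + 60) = l^2*(l - 5)*(l^2 + l - 12) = l^2*(l - 5)*(l - 3)*(l + 4)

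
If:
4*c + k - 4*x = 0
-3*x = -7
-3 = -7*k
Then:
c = 187/84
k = 3/7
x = 7/3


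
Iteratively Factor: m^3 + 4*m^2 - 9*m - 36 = (m + 4)*(m^2 - 9) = (m - 3)*(m + 4)*(m + 3)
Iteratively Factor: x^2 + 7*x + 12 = (x + 4)*(x + 3)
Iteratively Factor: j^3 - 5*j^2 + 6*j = (j - 2)*(j^2 - 3*j) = j*(j - 2)*(j - 3)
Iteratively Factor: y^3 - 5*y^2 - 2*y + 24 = (y + 2)*(y^2 - 7*y + 12) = (y - 4)*(y + 2)*(y - 3)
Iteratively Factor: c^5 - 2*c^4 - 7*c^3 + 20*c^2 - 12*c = (c - 2)*(c^4 - 7*c^2 + 6*c) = (c - 2)^2*(c^3 + 2*c^2 - 3*c) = c*(c - 2)^2*(c^2 + 2*c - 3) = c*(c - 2)^2*(c + 3)*(c - 1)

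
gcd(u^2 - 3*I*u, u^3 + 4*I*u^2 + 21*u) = u^2 - 3*I*u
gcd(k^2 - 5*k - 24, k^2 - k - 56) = k - 8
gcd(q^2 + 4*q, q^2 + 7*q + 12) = q + 4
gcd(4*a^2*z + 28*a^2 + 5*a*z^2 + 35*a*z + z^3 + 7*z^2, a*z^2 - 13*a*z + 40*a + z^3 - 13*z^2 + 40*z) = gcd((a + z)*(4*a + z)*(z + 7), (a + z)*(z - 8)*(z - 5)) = a + z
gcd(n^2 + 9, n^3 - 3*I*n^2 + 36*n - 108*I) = n - 3*I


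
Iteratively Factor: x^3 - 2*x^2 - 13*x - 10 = (x + 2)*(x^2 - 4*x - 5) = (x + 1)*(x + 2)*(x - 5)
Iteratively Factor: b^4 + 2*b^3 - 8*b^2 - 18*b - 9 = (b + 3)*(b^3 - b^2 - 5*b - 3) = (b + 1)*(b + 3)*(b^2 - 2*b - 3) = (b - 3)*(b + 1)*(b + 3)*(b + 1)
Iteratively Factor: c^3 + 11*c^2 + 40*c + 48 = (c + 3)*(c^2 + 8*c + 16) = (c + 3)*(c + 4)*(c + 4)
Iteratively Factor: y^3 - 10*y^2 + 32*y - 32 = (y - 2)*(y^2 - 8*y + 16) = (y - 4)*(y - 2)*(y - 4)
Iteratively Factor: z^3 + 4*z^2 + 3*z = (z + 3)*(z^2 + z) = (z + 1)*(z + 3)*(z)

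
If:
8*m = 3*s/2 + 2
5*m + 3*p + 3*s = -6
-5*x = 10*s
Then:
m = 1/4 - 3*x/32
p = 21*x/32 - 29/12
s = -x/2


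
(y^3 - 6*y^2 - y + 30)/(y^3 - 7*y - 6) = (y - 5)/(y + 1)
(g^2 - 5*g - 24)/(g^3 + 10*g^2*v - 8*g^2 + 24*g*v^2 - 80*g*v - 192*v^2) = (g + 3)/(g^2 + 10*g*v + 24*v^2)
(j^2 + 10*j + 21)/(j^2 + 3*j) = (j + 7)/j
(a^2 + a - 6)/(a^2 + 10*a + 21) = (a - 2)/(a + 7)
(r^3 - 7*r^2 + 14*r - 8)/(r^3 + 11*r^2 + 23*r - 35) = (r^2 - 6*r + 8)/(r^2 + 12*r + 35)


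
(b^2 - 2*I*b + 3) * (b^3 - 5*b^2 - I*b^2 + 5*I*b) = b^5 - 5*b^4 - 3*I*b^4 + b^3 + 15*I*b^3 - 5*b^2 - 3*I*b^2 + 15*I*b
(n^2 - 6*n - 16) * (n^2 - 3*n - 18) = n^4 - 9*n^3 - 16*n^2 + 156*n + 288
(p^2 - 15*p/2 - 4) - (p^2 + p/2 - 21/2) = 13/2 - 8*p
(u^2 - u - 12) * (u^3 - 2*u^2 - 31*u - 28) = u^5 - 3*u^4 - 41*u^3 + 27*u^2 + 400*u + 336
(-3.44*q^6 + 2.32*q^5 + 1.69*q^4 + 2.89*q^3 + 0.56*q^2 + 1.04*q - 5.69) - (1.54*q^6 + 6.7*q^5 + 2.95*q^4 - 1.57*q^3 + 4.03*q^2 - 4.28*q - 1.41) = -4.98*q^6 - 4.38*q^5 - 1.26*q^4 + 4.46*q^3 - 3.47*q^2 + 5.32*q - 4.28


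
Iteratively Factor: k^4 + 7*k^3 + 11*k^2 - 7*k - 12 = (k + 3)*(k^3 + 4*k^2 - k - 4) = (k + 3)*(k + 4)*(k^2 - 1) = (k + 1)*(k + 3)*(k + 4)*(k - 1)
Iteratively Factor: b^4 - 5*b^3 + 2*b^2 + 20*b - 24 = (b - 3)*(b^3 - 2*b^2 - 4*b + 8) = (b - 3)*(b - 2)*(b^2 - 4) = (b - 3)*(b - 2)^2*(b + 2)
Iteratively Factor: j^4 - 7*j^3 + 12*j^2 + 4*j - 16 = (j + 1)*(j^3 - 8*j^2 + 20*j - 16) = (j - 2)*(j + 1)*(j^2 - 6*j + 8) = (j - 4)*(j - 2)*(j + 1)*(j - 2)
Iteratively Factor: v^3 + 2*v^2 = (v)*(v^2 + 2*v) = v^2*(v + 2)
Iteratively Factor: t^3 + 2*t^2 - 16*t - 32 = (t + 4)*(t^2 - 2*t - 8) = (t + 2)*(t + 4)*(t - 4)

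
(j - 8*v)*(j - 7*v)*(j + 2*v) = j^3 - 13*j^2*v + 26*j*v^2 + 112*v^3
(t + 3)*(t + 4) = t^2 + 7*t + 12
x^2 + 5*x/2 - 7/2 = (x - 1)*(x + 7/2)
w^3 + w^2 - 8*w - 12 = (w - 3)*(w + 2)^2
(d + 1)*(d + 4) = d^2 + 5*d + 4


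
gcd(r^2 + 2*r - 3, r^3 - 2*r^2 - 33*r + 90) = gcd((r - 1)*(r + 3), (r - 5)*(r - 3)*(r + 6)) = 1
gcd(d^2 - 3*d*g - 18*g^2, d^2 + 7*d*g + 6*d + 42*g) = 1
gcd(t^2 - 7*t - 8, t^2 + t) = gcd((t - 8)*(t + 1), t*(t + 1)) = t + 1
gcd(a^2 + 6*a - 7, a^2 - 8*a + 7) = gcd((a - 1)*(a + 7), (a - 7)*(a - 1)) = a - 1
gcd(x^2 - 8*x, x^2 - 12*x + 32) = x - 8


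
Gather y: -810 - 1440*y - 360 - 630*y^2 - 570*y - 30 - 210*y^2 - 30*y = -840*y^2 - 2040*y - 1200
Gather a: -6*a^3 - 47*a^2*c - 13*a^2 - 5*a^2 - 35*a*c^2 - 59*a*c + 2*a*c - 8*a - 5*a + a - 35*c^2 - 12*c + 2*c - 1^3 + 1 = -6*a^3 + a^2*(-47*c - 18) + a*(-35*c^2 - 57*c - 12) - 35*c^2 - 10*c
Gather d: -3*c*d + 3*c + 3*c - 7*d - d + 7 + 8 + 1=6*c + d*(-3*c - 8) + 16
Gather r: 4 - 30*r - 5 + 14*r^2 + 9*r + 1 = 14*r^2 - 21*r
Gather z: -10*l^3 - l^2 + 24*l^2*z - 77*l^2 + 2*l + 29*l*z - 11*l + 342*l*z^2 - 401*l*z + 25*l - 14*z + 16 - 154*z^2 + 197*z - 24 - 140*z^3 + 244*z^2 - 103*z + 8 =-10*l^3 - 78*l^2 + 16*l - 140*z^3 + z^2*(342*l + 90) + z*(24*l^2 - 372*l + 80)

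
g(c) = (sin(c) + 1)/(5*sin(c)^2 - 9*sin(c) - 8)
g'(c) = (-10*sin(c)*cos(c) + 9*cos(c))*(sin(c) + 1)/(5*sin(c)^2 - 9*sin(c) - 8)^2 + cos(c)/(5*sin(c)^2 - 9*sin(c) - 8) = (-5*sin(c)^2 - 10*sin(c) + 1)*cos(c)/(5*sin(c)^2 - 9*sin(c) - 8)^2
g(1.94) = -0.16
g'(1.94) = 0.03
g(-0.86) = 0.14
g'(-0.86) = 1.30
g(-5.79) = -0.13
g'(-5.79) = -0.03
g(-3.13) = -0.13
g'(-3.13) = -0.02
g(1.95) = -0.16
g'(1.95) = 0.03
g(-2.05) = 0.03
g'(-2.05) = -0.18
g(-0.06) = -0.13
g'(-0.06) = 0.03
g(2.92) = -0.13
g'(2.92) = 0.01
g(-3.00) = -0.13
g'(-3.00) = -0.05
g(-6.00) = -0.13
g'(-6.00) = -0.02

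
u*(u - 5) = u^2 - 5*u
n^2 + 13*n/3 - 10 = (n - 5/3)*(n + 6)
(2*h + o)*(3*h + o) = 6*h^2 + 5*h*o + o^2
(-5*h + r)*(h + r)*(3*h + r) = -15*h^3 - 17*h^2*r - h*r^2 + r^3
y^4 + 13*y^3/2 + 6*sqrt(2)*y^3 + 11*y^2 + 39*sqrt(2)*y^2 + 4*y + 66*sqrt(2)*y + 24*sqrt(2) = (y + 1/2)*(y + 2)*(y + 4)*(y + 6*sqrt(2))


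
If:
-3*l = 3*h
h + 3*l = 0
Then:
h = 0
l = 0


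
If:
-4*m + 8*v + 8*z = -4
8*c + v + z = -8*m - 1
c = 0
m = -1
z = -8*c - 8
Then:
No Solution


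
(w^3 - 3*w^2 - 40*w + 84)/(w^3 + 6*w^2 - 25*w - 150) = (w^2 - 9*w + 14)/(w^2 - 25)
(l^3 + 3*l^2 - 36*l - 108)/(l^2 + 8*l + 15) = (l^2 - 36)/(l + 5)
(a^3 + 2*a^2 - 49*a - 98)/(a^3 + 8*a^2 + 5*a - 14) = (a - 7)/(a - 1)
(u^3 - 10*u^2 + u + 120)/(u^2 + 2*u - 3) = (u^2 - 13*u + 40)/(u - 1)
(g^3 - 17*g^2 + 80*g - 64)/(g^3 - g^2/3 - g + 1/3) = 3*(g^2 - 16*g + 64)/(3*g^2 + 2*g - 1)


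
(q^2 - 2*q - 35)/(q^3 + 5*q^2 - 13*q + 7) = (q^2 - 2*q - 35)/(q^3 + 5*q^2 - 13*q + 7)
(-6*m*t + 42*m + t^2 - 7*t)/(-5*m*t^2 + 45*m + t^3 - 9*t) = (6*m*t - 42*m - t^2 + 7*t)/(5*m*t^2 - 45*m - t^3 + 9*t)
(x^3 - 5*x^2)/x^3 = (x - 5)/x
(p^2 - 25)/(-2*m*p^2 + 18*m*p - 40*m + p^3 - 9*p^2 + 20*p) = (p + 5)/(-2*m*p + 8*m + p^2 - 4*p)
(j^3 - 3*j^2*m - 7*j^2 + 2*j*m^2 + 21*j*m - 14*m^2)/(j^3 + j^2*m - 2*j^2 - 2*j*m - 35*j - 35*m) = (j^2 - 3*j*m + 2*m^2)/(j^2 + j*m + 5*j + 5*m)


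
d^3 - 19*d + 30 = (d - 3)*(d - 2)*(d + 5)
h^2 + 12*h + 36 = (h + 6)^2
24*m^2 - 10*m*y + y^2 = (-6*m + y)*(-4*m + y)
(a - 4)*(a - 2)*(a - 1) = a^3 - 7*a^2 + 14*a - 8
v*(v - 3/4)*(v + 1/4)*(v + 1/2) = v^4 - 7*v^2/16 - 3*v/32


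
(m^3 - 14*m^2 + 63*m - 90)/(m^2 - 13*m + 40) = (m^2 - 9*m + 18)/(m - 8)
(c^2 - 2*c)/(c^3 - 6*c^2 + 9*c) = (c - 2)/(c^2 - 6*c + 9)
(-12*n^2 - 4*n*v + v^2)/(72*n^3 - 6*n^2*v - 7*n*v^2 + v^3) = (2*n + v)/(-12*n^2 - n*v + v^2)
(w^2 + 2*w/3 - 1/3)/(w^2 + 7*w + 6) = (w - 1/3)/(w + 6)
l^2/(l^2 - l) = l/(l - 1)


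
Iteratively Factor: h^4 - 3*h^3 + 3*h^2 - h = (h)*(h^3 - 3*h^2 + 3*h - 1) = h*(h - 1)*(h^2 - 2*h + 1) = h*(h - 1)^2*(h - 1)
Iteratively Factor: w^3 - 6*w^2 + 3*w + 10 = (w + 1)*(w^2 - 7*w + 10) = (w - 5)*(w + 1)*(w - 2)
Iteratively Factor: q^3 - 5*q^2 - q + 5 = (q - 1)*(q^2 - 4*q - 5) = (q - 5)*(q - 1)*(q + 1)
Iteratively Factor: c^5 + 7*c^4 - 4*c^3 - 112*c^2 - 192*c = (c)*(c^4 + 7*c^3 - 4*c^2 - 112*c - 192) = c*(c - 4)*(c^3 + 11*c^2 + 40*c + 48) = c*(c - 4)*(c + 4)*(c^2 + 7*c + 12) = c*(c - 4)*(c + 3)*(c + 4)*(c + 4)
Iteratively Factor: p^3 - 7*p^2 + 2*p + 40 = (p - 5)*(p^2 - 2*p - 8) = (p - 5)*(p - 4)*(p + 2)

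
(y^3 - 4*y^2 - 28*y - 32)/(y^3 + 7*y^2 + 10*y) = (y^2 - 6*y - 16)/(y*(y + 5))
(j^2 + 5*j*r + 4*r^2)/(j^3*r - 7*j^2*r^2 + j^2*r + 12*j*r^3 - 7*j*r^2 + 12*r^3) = (j^2 + 5*j*r + 4*r^2)/(r*(j^3 - 7*j^2*r + j^2 + 12*j*r^2 - 7*j*r + 12*r^2))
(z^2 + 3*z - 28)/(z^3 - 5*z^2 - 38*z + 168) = (z + 7)/(z^2 - z - 42)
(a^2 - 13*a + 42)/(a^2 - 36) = (a - 7)/(a + 6)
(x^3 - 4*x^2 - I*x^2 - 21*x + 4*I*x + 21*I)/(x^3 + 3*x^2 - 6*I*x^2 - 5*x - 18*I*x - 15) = (x - 7)/(x - 5*I)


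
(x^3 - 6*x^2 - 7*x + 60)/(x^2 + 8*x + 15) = (x^2 - 9*x + 20)/(x + 5)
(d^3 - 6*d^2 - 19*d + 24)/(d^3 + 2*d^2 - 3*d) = (d - 8)/d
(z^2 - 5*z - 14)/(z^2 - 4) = (z - 7)/(z - 2)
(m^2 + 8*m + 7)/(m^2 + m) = (m + 7)/m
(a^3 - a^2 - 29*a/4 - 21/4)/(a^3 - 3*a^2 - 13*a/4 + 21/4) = (a + 1)/(a - 1)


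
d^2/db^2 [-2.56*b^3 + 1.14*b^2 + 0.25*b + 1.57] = 2.28 - 15.36*b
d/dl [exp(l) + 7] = exp(l)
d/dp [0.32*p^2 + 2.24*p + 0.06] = 0.64*p + 2.24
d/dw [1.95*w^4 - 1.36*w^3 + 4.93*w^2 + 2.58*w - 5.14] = 7.8*w^3 - 4.08*w^2 + 9.86*w + 2.58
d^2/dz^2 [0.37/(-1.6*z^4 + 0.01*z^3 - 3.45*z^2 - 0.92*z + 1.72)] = ((7.104*z^2 - 0.0222*z + 2.553)*(1.6*z^4 - 0.01*z^3 + 3.45*z^2 + 0.92*z - 1.72) - 0.37*(6.4*z^3 - 0.03*z^2 + 6.9*z + 0.92)*(12.8*z^3 - 0.06*z^2 + 13.8*z + 1.84))/(1.6*z^4 - 0.01*z^3 + 3.45*z^2 + 0.92*z - 1.72)^3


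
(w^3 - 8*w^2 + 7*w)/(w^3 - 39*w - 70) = w*(w - 1)/(w^2 + 7*w + 10)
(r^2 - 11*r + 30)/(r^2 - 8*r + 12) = (r - 5)/(r - 2)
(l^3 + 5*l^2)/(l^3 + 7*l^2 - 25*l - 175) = l^2/(l^2 + 2*l - 35)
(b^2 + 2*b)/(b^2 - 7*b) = (b + 2)/(b - 7)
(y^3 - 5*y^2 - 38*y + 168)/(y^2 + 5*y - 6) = (y^2 - 11*y + 28)/(y - 1)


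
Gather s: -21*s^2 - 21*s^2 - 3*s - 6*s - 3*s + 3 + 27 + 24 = -42*s^2 - 12*s + 54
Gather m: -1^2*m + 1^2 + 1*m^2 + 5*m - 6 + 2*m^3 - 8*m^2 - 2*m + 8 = 2*m^3 - 7*m^2 + 2*m + 3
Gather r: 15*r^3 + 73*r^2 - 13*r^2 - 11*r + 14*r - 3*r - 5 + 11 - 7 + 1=15*r^3 + 60*r^2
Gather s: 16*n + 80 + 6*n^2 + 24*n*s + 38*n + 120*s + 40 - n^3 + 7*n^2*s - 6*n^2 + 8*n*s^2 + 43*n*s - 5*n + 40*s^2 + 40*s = -n^3 + 49*n + s^2*(8*n + 40) + s*(7*n^2 + 67*n + 160) + 120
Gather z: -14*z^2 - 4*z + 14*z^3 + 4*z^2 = 14*z^3 - 10*z^2 - 4*z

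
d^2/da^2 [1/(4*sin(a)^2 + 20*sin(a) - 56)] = (-4*sin(a)^4 - 15*sin(a)^3 - 75*sin(a)^2 - 40*sin(a) + 78)/(4*(sin(a)^2 + 5*sin(a) - 14)^3)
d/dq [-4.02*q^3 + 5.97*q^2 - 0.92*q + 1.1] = -12.06*q^2 + 11.94*q - 0.92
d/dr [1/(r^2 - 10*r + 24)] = 2*(5 - r)/(r^2 - 10*r + 24)^2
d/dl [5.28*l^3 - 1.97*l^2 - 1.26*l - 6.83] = 15.84*l^2 - 3.94*l - 1.26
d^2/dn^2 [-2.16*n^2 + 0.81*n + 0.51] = -4.32000000000000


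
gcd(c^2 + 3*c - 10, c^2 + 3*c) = 1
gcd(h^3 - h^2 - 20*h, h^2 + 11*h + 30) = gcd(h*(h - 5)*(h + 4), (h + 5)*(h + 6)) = 1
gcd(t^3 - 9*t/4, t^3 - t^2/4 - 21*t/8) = t^2 + 3*t/2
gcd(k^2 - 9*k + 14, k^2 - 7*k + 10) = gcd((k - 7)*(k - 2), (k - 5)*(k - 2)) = k - 2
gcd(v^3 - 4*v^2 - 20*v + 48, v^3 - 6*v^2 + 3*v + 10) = v - 2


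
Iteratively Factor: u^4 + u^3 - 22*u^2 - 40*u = (u)*(u^3 + u^2 - 22*u - 40) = u*(u - 5)*(u^2 + 6*u + 8) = u*(u - 5)*(u + 4)*(u + 2)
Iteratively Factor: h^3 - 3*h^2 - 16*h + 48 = (h - 3)*(h^2 - 16) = (h - 3)*(h + 4)*(h - 4)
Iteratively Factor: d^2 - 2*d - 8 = (d + 2)*(d - 4)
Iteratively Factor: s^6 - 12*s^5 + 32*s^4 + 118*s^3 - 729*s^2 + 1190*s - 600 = (s - 5)*(s^5 - 7*s^4 - 3*s^3 + 103*s^2 - 214*s + 120) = (s - 5)^2*(s^4 - 2*s^3 - 13*s^2 + 38*s - 24) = (s - 5)^2*(s - 2)*(s^3 - 13*s + 12) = (s - 5)^2*(s - 3)*(s - 2)*(s^2 + 3*s - 4) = (s - 5)^2*(s - 3)*(s - 2)*(s - 1)*(s + 4)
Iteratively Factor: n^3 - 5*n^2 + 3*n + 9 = (n - 3)*(n^2 - 2*n - 3) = (n - 3)^2*(n + 1)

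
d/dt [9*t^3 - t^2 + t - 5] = 27*t^2 - 2*t + 1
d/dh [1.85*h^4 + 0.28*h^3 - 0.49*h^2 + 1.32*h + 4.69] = 7.4*h^3 + 0.84*h^2 - 0.98*h + 1.32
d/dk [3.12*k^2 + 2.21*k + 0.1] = 6.24*k + 2.21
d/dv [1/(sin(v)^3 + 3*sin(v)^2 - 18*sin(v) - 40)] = 3*(-2*sin(v) + cos(v)^2 + 5)*cos(v)/(sin(v)^3 + 3*sin(v)^2 - 18*sin(v) - 40)^2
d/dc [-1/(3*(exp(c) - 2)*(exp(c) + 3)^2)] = (exp(c) - 1/3)*exp(c)/((exp(c) - 2)^2*(exp(c) + 3)^3)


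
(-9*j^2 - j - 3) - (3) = -9*j^2 - j - 6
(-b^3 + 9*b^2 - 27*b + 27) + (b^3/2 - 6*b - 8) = -b^3/2 + 9*b^2 - 33*b + 19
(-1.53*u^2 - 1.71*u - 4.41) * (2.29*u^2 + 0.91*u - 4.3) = -3.5037*u^4 - 5.3082*u^3 - 5.076*u^2 + 3.3399*u + 18.963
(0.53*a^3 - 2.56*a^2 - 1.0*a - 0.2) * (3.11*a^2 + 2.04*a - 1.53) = 1.6483*a^5 - 6.8804*a^4 - 9.1433*a^3 + 1.2548*a^2 + 1.122*a + 0.306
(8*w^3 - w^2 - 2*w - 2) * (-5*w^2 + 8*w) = -40*w^5 + 69*w^4 + 2*w^3 - 6*w^2 - 16*w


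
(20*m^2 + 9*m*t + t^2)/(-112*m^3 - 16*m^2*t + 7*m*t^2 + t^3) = (5*m + t)/(-28*m^2 + 3*m*t + t^2)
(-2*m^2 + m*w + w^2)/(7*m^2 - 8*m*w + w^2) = (2*m + w)/(-7*m + w)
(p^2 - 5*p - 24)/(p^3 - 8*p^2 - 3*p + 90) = (p - 8)/(p^2 - 11*p + 30)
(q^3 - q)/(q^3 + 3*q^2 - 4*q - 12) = (q^3 - q)/(q^3 + 3*q^2 - 4*q - 12)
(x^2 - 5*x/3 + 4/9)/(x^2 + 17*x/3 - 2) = (x - 4/3)/(x + 6)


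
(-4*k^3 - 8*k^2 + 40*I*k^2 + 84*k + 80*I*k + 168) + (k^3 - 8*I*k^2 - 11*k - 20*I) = -3*k^3 - 8*k^2 + 32*I*k^2 + 73*k + 80*I*k + 168 - 20*I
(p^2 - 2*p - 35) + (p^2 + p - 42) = 2*p^2 - p - 77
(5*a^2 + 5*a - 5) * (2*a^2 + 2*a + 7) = 10*a^4 + 20*a^3 + 35*a^2 + 25*a - 35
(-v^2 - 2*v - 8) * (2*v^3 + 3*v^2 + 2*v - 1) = -2*v^5 - 7*v^4 - 24*v^3 - 27*v^2 - 14*v + 8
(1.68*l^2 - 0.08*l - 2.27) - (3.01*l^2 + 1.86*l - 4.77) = -1.33*l^2 - 1.94*l + 2.5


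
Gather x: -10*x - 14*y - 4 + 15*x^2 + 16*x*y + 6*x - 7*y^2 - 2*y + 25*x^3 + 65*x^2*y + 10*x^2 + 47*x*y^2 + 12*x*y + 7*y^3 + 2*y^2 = 25*x^3 + x^2*(65*y + 25) + x*(47*y^2 + 28*y - 4) + 7*y^3 - 5*y^2 - 16*y - 4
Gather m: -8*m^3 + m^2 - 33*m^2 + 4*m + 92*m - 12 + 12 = -8*m^3 - 32*m^2 + 96*m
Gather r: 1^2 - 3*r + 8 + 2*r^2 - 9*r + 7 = 2*r^2 - 12*r + 16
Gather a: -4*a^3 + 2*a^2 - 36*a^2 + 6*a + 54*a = -4*a^3 - 34*a^2 + 60*a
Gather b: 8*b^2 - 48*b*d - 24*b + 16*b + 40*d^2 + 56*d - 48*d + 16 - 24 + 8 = 8*b^2 + b*(-48*d - 8) + 40*d^2 + 8*d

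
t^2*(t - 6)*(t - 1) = t^4 - 7*t^3 + 6*t^2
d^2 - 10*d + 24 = (d - 6)*(d - 4)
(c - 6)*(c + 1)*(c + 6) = c^3 + c^2 - 36*c - 36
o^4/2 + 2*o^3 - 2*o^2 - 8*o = o*(o/2 + 1)*(o - 2)*(o + 4)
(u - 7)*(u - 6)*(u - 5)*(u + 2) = u^4 - 16*u^3 + 71*u^2 + 4*u - 420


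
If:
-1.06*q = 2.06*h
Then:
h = -0.514563106796116*q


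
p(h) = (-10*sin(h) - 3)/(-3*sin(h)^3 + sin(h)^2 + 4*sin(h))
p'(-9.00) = -6.14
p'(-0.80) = 9.45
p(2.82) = -4.85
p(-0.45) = -1.04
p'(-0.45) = 5.89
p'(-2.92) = -16.04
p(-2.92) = 1.00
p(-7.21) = -4.88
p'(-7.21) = 15.44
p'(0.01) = 7499.86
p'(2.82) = -6.07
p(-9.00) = -0.88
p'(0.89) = -2.58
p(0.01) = -77.31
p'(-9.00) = -6.14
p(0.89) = -4.67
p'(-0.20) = 19.42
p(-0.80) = -3.35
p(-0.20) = 1.38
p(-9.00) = -0.88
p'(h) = (-10*sin(h) - 3)*(9*sin(h)^2*cos(h) - 2*sin(h)*cos(h) - 4*cos(h))/(-3*sin(h)^3 + sin(h)^2 + 4*sin(h))^2 - 10*cos(h)/(-3*sin(h)^3 + sin(h)^2 + 4*sin(h))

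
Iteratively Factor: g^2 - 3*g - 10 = (g - 5)*(g + 2)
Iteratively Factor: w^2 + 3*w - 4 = (w - 1)*(w + 4)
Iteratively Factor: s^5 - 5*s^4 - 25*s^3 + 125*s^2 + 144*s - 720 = (s + 4)*(s^4 - 9*s^3 + 11*s^2 + 81*s - 180) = (s - 4)*(s + 4)*(s^3 - 5*s^2 - 9*s + 45) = (s - 4)*(s - 3)*(s + 4)*(s^2 - 2*s - 15) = (s - 5)*(s - 4)*(s - 3)*(s + 4)*(s + 3)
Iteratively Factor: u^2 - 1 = (u + 1)*(u - 1)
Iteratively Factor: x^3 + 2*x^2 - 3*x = (x)*(x^2 + 2*x - 3) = x*(x + 3)*(x - 1)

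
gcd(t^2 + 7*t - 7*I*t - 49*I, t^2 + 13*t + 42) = t + 7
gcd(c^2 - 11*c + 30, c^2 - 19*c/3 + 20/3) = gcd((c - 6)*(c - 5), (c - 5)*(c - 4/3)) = c - 5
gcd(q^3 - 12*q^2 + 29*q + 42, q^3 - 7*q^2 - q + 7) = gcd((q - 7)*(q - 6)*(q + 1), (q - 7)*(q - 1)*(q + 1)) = q^2 - 6*q - 7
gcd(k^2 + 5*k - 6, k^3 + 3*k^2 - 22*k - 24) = k + 6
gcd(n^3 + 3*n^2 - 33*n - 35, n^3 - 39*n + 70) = n^2 + 2*n - 35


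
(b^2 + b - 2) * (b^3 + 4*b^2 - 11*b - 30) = b^5 + 5*b^4 - 9*b^3 - 49*b^2 - 8*b + 60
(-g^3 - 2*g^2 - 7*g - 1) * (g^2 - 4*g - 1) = -g^5 + 2*g^4 + 2*g^3 + 29*g^2 + 11*g + 1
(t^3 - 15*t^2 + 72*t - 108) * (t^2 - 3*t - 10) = t^5 - 18*t^4 + 107*t^3 - 174*t^2 - 396*t + 1080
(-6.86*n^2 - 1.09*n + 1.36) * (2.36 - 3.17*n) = 21.7462*n^3 - 12.7343*n^2 - 6.8836*n + 3.2096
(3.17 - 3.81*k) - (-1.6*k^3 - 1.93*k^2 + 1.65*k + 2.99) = 1.6*k^3 + 1.93*k^2 - 5.46*k + 0.18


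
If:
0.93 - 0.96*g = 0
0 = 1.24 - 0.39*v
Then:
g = 0.97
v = 3.18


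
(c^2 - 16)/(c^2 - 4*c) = (c + 4)/c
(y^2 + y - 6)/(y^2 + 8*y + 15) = (y - 2)/(y + 5)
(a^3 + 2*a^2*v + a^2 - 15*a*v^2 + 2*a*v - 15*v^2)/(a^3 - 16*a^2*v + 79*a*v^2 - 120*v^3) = (a^2 + 5*a*v + a + 5*v)/(a^2 - 13*a*v + 40*v^2)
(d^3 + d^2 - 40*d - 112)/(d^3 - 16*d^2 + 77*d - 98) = (d^2 + 8*d + 16)/(d^2 - 9*d + 14)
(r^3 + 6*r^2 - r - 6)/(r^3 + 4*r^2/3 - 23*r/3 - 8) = 3*(r^2 + 5*r - 6)/(3*r^2 + r - 24)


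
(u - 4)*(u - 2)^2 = u^3 - 8*u^2 + 20*u - 16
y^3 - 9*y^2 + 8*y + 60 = (y - 6)*(y - 5)*(y + 2)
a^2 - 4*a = a*(a - 4)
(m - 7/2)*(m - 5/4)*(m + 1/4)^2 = m^4 - 17*m^3/4 + 33*m^2/16 + 121*m/64 + 35/128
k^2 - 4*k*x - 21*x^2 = (k - 7*x)*(k + 3*x)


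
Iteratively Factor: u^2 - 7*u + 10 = (u - 5)*(u - 2)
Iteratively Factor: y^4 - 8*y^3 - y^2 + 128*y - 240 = (y - 4)*(y^3 - 4*y^2 - 17*y + 60) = (y - 4)*(y + 4)*(y^2 - 8*y + 15) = (y - 4)*(y - 3)*(y + 4)*(y - 5)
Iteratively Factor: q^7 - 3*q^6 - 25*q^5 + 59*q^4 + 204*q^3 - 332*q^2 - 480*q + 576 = (q - 2)*(q^6 - q^5 - 27*q^4 + 5*q^3 + 214*q^2 + 96*q - 288) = (q - 2)*(q + 3)*(q^5 - 4*q^4 - 15*q^3 + 50*q^2 + 64*q - 96) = (q - 2)*(q + 3)^2*(q^4 - 7*q^3 + 6*q^2 + 32*q - 32) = (q - 4)*(q - 2)*(q + 3)^2*(q^3 - 3*q^2 - 6*q + 8) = (q - 4)^2*(q - 2)*(q + 3)^2*(q^2 + q - 2) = (q - 4)^2*(q - 2)*(q - 1)*(q + 3)^2*(q + 2)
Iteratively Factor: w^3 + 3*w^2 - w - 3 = (w + 3)*(w^2 - 1) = (w - 1)*(w + 3)*(w + 1)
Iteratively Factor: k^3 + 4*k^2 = (k)*(k^2 + 4*k) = k*(k + 4)*(k)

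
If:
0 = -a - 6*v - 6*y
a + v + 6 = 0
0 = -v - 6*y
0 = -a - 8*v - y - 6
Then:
No Solution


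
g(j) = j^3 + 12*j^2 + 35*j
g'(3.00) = 134.00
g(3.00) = 240.00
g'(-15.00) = 350.00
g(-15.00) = -1200.00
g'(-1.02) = 13.64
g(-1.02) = -24.28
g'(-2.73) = -8.16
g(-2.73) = -26.46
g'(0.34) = 43.51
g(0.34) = 13.33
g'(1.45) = 76.11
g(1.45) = 79.03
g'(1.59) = 80.74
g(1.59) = 90.01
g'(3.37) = 149.95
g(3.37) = 292.51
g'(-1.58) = 4.57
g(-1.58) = -29.29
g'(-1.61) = 4.14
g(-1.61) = -29.42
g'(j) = 3*j^2 + 24*j + 35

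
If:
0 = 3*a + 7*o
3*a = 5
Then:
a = 5/3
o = -5/7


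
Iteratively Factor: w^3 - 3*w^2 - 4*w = (w + 1)*(w^2 - 4*w) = w*(w + 1)*(w - 4)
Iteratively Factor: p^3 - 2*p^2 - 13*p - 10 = (p + 1)*(p^2 - 3*p - 10) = (p - 5)*(p + 1)*(p + 2)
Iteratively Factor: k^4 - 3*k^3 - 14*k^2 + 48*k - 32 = (k - 1)*(k^3 - 2*k^2 - 16*k + 32) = (k - 1)*(k + 4)*(k^2 - 6*k + 8) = (k - 4)*(k - 1)*(k + 4)*(k - 2)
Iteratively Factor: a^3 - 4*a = (a + 2)*(a^2 - 2*a) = a*(a + 2)*(a - 2)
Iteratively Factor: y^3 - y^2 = (y)*(y^2 - y) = y*(y - 1)*(y)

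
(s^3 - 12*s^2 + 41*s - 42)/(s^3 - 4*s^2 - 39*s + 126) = (s - 2)/(s + 6)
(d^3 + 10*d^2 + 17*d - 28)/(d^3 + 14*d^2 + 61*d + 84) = (d - 1)/(d + 3)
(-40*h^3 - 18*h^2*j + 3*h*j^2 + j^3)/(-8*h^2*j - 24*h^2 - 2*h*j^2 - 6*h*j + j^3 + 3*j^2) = (5*h + j)/(j + 3)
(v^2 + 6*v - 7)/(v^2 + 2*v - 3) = (v + 7)/(v + 3)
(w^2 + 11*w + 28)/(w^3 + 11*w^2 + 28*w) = 1/w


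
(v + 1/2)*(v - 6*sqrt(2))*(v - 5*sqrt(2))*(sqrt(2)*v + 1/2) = sqrt(2)*v^4 - 43*v^3/2 + sqrt(2)*v^3/2 - 43*v^2/4 + 109*sqrt(2)*v^2/2 + 30*v + 109*sqrt(2)*v/4 + 15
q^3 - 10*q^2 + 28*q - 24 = (q - 6)*(q - 2)^2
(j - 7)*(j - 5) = j^2 - 12*j + 35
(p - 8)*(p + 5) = p^2 - 3*p - 40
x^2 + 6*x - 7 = (x - 1)*(x + 7)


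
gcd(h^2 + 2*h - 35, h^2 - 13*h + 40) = h - 5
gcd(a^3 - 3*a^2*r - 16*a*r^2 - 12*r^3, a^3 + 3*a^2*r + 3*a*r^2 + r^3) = a + r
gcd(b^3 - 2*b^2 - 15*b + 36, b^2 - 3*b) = b - 3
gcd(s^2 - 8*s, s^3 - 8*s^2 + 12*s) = s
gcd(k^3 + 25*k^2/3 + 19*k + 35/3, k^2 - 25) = k + 5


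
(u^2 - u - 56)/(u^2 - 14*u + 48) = (u + 7)/(u - 6)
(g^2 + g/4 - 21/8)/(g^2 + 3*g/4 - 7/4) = (g - 3/2)/(g - 1)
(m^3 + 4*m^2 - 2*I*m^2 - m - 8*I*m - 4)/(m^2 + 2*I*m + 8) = (m^3 + 2*m^2*(2 - I) - m*(1 + 8*I) - 4)/(m^2 + 2*I*m + 8)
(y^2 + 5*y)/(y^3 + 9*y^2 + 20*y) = 1/(y + 4)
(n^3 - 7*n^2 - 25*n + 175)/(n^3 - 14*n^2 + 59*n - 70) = (n + 5)/(n - 2)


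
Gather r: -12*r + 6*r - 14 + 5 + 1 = -6*r - 8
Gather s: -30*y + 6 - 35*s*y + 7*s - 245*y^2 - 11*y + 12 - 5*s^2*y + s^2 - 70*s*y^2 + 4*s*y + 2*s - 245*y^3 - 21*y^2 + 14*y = s^2*(1 - 5*y) + s*(-70*y^2 - 31*y + 9) - 245*y^3 - 266*y^2 - 27*y + 18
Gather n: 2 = 2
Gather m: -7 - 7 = -14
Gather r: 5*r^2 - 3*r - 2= 5*r^2 - 3*r - 2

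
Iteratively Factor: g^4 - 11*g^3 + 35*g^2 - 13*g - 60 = (g + 1)*(g^3 - 12*g^2 + 47*g - 60) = (g - 4)*(g + 1)*(g^2 - 8*g + 15) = (g - 5)*(g - 4)*(g + 1)*(g - 3)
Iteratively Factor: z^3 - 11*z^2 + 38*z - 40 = (z - 5)*(z^2 - 6*z + 8) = (z - 5)*(z - 4)*(z - 2)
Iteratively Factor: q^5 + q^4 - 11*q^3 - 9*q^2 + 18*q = (q + 2)*(q^4 - q^3 - 9*q^2 + 9*q) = (q - 1)*(q + 2)*(q^3 - 9*q) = q*(q - 1)*(q + 2)*(q^2 - 9) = q*(q - 1)*(q + 2)*(q + 3)*(q - 3)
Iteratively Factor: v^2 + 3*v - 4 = (v + 4)*(v - 1)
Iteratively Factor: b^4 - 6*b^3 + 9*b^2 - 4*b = (b - 4)*(b^3 - 2*b^2 + b) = (b - 4)*(b - 1)*(b^2 - b) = (b - 4)*(b - 1)^2*(b)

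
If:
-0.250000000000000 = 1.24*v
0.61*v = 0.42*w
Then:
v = -0.20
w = -0.29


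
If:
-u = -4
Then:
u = 4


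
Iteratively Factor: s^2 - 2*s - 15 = (s + 3)*(s - 5)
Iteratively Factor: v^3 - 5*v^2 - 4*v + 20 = (v + 2)*(v^2 - 7*v + 10) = (v - 5)*(v + 2)*(v - 2)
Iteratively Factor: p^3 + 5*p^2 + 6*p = (p + 3)*(p^2 + 2*p) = (p + 2)*(p + 3)*(p)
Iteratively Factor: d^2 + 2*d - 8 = (d + 4)*(d - 2)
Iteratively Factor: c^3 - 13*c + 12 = (c - 1)*(c^2 + c - 12) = (c - 1)*(c + 4)*(c - 3)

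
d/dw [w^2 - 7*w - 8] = 2*w - 7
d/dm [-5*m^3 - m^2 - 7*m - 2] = -15*m^2 - 2*m - 7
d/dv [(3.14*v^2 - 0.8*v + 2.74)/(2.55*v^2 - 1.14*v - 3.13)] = (-1.5396*v^2 - 33.6304*v + 5.6276)/(6.5025*v^4 - 5.814*v^3 - 14.6634*v^2 + 7.1364*v + 9.7969)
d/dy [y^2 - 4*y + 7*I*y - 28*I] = 2*y - 4 + 7*I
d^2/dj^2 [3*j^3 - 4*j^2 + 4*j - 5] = 18*j - 8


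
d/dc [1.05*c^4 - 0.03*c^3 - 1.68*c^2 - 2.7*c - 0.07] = 4.2*c^3 - 0.09*c^2 - 3.36*c - 2.7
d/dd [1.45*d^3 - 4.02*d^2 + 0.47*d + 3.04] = 4.35*d^2 - 8.04*d + 0.47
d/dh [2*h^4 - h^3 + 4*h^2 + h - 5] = 8*h^3 - 3*h^2 + 8*h + 1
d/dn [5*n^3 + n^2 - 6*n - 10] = 15*n^2 + 2*n - 6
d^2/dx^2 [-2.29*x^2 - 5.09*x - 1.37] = -4.58000000000000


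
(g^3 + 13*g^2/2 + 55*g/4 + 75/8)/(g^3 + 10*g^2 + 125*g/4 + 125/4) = (g + 3/2)/(g + 5)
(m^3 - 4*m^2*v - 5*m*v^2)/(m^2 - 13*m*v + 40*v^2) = m*(-m - v)/(-m + 8*v)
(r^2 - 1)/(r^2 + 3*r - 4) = (r + 1)/(r + 4)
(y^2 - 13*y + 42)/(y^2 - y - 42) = (y - 6)/(y + 6)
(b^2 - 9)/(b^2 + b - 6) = (b - 3)/(b - 2)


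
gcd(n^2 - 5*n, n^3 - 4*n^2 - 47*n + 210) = n - 5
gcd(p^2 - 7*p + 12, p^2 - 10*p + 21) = p - 3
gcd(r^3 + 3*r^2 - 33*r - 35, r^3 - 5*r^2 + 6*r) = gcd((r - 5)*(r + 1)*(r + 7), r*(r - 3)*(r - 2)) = 1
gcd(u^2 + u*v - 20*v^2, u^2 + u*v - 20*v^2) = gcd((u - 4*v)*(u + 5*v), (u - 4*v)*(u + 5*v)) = u^2 + u*v - 20*v^2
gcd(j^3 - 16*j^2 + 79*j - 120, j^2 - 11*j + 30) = j - 5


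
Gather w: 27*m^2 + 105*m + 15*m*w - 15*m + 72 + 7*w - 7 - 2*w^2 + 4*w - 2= 27*m^2 + 90*m - 2*w^2 + w*(15*m + 11) + 63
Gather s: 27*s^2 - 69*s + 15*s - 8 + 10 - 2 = 27*s^2 - 54*s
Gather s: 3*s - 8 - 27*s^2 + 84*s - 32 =-27*s^2 + 87*s - 40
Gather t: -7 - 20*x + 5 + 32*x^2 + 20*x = 32*x^2 - 2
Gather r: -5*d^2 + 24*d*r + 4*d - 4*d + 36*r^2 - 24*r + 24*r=-5*d^2 + 24*d*r + 36*r^2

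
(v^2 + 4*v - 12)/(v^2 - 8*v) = (v^2 + 4*v - 12)/(v*(v - 8))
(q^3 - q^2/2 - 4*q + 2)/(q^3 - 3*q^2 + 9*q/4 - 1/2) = 2*(q + 2)/(2*q - 1)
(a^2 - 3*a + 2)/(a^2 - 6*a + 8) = (a - 1)/(a - 4)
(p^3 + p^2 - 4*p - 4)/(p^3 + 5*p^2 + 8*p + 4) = (p - 2)/(p + 2)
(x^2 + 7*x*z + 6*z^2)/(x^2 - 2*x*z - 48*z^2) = (x + z)/(x - 8*z)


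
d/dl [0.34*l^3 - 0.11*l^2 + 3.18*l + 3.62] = 1.02*l^2 - 0.22*l + 3.18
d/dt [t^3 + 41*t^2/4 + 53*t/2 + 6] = 3*t^2 + 41*t/2 + 53/2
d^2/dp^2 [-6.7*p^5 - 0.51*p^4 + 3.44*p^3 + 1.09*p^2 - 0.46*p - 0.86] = -134.0*p^3 - 6.12*p^2 + 20.64*p + 2.18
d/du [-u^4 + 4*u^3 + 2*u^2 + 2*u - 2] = -4*u^3 + 12*u^2 + 4*u + 2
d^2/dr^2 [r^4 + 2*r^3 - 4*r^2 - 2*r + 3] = 12*r^2 + 12*r - 8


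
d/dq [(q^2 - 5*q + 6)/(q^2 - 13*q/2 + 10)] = 2*(-3*q^2 + 16*q - 22)/(4*q^4 - 52*q^3 + 249*q^2 - 520*q + 400)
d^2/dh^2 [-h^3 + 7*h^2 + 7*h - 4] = 14 - 6*h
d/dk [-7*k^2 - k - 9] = -14*k - 1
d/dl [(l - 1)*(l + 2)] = 2*l + 1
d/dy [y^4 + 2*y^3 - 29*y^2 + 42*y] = 4*y^3 + 6*y^2 - 58*y + 42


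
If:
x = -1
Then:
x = -1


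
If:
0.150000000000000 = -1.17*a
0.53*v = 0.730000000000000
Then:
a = -0.13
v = 1.38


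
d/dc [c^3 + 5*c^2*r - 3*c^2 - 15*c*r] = 3*c^2 + 10*c*r - 6*c - 15*r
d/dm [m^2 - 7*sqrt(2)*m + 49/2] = 2*m - 7*sqrt(2)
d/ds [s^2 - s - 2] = 2*s - 1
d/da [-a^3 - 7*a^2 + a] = -3*a^2 - 14*a + 1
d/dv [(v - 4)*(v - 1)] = 2*v - 5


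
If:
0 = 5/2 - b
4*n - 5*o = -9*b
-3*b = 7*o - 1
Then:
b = 5/2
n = -95/14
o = -13/14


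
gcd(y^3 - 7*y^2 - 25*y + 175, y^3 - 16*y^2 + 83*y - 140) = y^2 - 12*y + 35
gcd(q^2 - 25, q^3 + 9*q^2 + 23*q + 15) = q + 5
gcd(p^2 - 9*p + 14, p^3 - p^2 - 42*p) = p - 7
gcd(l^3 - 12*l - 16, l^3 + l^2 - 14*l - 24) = l^2 - 2*l - 8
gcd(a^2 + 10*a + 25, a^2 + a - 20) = a + 5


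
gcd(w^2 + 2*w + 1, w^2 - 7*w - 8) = w + 1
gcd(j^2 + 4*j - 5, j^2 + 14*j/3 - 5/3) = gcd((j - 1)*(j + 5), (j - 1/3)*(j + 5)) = j + 5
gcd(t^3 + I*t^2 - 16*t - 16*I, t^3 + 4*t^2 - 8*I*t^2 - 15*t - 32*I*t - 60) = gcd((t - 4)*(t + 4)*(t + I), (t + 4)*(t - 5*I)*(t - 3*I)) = t + 4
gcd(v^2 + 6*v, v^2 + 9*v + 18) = v + 6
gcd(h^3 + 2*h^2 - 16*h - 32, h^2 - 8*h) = 1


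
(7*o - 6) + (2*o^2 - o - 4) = 2*o^2 + 6*o - 10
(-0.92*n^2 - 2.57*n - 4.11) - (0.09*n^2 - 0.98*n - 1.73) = -1.01*n^2 - 1.59*n - 2.38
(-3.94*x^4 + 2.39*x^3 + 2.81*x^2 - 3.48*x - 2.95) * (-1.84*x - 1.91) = 7.2496*x^5 + 3.1278*x^4 - 9.7353*x^3 + 1.0361*x^2 + 12.0748*x + 5.6345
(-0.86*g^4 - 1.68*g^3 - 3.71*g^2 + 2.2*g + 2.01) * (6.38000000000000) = -5.4868*g^4 - 10.7184*g^3 - 23.6698*g^2 + 14.036*g + 12.8238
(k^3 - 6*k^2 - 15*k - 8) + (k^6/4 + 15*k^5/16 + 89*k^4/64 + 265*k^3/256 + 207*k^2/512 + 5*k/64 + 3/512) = k^6/4 + 15*k^5/16 + 89*k^4/64 + 521*k^3/256 - 2865*k^2/512 - 955*k/64 - 4093/512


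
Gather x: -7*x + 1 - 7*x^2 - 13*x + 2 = -7*x^2 - 20*x + 3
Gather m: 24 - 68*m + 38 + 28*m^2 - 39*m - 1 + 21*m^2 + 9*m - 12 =49*m^2 - 98*m + 49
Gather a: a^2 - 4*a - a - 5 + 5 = a^2 - 5*a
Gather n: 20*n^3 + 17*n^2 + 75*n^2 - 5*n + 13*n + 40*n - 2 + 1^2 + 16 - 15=20*n^3 + 92*n^2 + 48*n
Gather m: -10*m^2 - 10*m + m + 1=-10*m^2 - 9*m + 1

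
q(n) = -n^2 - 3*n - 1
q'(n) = -2*n - 3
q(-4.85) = -9.97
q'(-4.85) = 6.70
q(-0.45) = 0.15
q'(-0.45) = -2.10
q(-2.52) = 0.21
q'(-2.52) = 2.04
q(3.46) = -23.35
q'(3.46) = -9.92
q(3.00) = -19.00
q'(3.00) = -9.00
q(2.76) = -16.90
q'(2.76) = -8.52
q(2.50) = -14.75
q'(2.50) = -8.00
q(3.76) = -26.42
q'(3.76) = -10.52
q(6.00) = -55.00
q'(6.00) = -15.00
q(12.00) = -181.00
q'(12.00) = -27.00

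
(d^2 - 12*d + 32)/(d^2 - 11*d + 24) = (d - 4)/(d - 3)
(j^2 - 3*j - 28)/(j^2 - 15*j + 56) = (j + 4)/(j - 8)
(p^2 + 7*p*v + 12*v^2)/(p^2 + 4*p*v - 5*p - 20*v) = (p + 3*v)/(p - 5)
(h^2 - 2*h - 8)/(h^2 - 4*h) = (h + 2)/h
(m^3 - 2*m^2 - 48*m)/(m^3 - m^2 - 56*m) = (m + 6)/(m + 7)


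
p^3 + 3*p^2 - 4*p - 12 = (p - 2)*(p + 2)*(p + 3)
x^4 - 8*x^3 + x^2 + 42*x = x*(x - 7)*(x - 3)*(x + 2)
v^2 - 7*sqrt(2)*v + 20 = (v - 5*sqrt(2))*(v - 2*sqrt(2))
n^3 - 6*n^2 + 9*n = n*(n - 3)^2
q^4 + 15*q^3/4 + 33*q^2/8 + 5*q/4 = q*(q + 1/2)*(q + 5/4)*(q + 2)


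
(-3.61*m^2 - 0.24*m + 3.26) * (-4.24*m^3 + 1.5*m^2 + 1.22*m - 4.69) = 15.3064*m^5 - 4.3974*m^4 - 18.5866*m^3 + 21.5281*m^2 + 5.1028*m - 15.2894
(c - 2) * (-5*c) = -5*c^2 + 10*c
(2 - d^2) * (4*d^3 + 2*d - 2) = -4*d^5 + 6*d^3 + 2*d^2 + 4*d - 4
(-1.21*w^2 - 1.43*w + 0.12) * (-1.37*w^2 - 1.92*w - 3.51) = 1.6577*w^4 + 4.2823*w^3 + 6.8283*w^2 + 4.7889*w - 0.4212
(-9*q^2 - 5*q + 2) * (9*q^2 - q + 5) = -81*q^4 - 36*q^3 - 22*q^2 - 27*q + 10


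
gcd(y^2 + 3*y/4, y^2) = y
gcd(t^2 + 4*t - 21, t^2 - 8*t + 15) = t - 3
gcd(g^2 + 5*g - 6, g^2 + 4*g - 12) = g + 6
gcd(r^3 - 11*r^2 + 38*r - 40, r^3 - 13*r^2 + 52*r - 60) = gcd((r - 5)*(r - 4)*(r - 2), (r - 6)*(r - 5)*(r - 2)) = r^2 - 7*r + 10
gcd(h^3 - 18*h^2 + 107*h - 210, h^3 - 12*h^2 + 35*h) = h^2 - 12*h + 35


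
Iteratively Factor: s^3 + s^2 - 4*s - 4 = (s + 2)*(s^2 - s - 2) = (s - 2)*(s + 2)*(s + 1)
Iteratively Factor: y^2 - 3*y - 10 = (y + 2)*(y - 5)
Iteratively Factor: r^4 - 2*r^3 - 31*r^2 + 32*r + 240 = (r + 4)*(r^3 - 6*r^2 - 7*r + 60) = (r + 3)*(r + 4)*(r^2 - 9*r + 20) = (r - 5)*(r + 3)*(r + 4)*(r - 4)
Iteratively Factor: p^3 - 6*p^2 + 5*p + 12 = (p - 3)*(p^2 - 3*p - 4) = (p - 3)*(p + 1)*(p - 4)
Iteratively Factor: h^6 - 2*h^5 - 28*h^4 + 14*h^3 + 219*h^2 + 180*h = (h - 4)*(h^5 + 2*h^4 - 20*h^3 - 66*h^2 - 45*h) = (h - 4)*(h + 3)*(h^4 - h^3 - 17*h^2 - 15*h) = h*(h - 4)*(h + 3)*(h^3 - h^2 - 17*h - 15) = h*(h - 4)*(h + 1)*(h + 3)*(h^2 - 2*h - 15) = h*(h - 4)*(h + 1)*(h + 3)^2*(h - 5)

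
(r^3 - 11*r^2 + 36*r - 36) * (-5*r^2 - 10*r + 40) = -5*r^5 + 45*r^4 - 30*r^3 - 620*r^2 + 1800*r - 1440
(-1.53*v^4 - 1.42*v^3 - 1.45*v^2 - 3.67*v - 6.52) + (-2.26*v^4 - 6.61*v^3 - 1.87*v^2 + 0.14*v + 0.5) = -3.79*v^4 - 8.03*v^3 - 3.32*v^2 - 3.53*v - 6.02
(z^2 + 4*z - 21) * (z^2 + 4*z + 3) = z^4 + 8*z^3 - 2*z^2 - 72*z - 63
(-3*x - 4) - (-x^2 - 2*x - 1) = x^2 - x - 3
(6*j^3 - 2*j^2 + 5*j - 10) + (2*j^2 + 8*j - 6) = 6*j^3 + 13*j - 16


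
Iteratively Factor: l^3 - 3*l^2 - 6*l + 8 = (l + 2)*(l^2 - 5*l + 4) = (l - 1)*(l + 2)*(l - 4)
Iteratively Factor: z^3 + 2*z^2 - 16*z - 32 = (z - 4)*(z^2 + 6*z + 8) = (z - 4)*(z + 4)*(z + 2)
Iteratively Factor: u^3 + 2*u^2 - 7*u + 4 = (u - 1)*(u^2 + 3*u - 4) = (u - 1)^2*(u + 4)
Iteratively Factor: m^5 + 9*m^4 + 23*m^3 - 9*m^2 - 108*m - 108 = (m + 3)*(m^4 + 6*m^3 + 5*m^2 - 24*m - 36) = (m + 3)^2*(m^3 + 3*m^2 - 4*m - 12) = (m + 3)^3*(m^2 - 4) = (m - 2)*(m + 3)^3*(m + 2)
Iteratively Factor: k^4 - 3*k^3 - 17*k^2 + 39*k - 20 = (k + 4)*(k^3 - 7*k^2 + 11*k - 5) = (k - 1)*(k + 4)*(k^2 - 6*k + 5) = (k - 1)^2*(k + 4)*(k - 5)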